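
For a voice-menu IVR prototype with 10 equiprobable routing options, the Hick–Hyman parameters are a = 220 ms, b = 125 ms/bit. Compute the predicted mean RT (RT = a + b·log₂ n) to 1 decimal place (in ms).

log₂(10) = 3.3219 bits, so RT = 220 + 125 × 3.3219 ≈ 635.241 ms.

635.2 ms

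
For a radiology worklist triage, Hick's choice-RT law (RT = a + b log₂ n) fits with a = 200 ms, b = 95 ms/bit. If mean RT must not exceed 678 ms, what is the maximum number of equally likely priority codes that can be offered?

95·log₂ n ≤ 678 − 200 = 478, giving log₂ n ≤ 5.0316 and n ≤ 32.708. The largest whole number is 32.

32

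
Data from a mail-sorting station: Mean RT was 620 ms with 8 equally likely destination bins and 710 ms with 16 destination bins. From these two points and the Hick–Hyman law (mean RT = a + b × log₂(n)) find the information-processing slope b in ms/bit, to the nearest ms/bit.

90 ms/bit

The slope on a log₂ axis is (710 − 620) / (4 − 3) = 90 ms/bit.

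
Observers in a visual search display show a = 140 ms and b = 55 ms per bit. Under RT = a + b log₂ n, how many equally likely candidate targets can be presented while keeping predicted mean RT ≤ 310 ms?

8

55·log₂ n ≤ 310 − 140 = 170, giving log₂ n ≤ 3.0909 and n ≤ 8.520. The largest whole number is 8.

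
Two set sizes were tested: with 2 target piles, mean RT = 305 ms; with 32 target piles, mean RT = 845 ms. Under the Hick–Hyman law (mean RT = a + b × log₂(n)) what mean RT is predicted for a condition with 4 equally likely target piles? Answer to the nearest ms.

440 ms

Fit slope and intercept:
  b = (845 − 305) / (log₂ 32 − log₂ 2) = 540 / (5 − 1) = 135 ms/bit
  a = 305 − 135 × 1 = 170 ms
Then RT(4) = 170 + 135 × log₂ 4 = 170 + 135 × 2 ≈ 440.000 ms.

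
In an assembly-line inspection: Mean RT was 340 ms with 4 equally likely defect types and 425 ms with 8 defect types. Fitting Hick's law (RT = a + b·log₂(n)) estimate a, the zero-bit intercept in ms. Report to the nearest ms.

Slope: b = (425 − 340) / (log₂ 8 − log₂ 4) = 85/1.0000 = 85 ms/bit.
Intercept: a = 340 − 85·log₂(4) = 170.000 ms.

170 ms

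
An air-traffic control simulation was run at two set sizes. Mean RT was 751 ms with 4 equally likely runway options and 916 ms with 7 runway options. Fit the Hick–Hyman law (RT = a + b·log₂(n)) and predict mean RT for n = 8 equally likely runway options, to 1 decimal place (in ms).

955.4 ms

With log₂ n on the abscissa the relation is linear; from the two conditions:
  b = (916 − 751) / (log₂ 7 − log₂ 4) = 165 / (2.8074 − 2) = 204.371 ms/bit
  a = 751 − 204.371 × 2 = 342.258 ms
Then RT(8) = 342.258 + 204.371 × log₂ 8 = 342.258 + 204.371 × 3 ≈ 955.371 ms.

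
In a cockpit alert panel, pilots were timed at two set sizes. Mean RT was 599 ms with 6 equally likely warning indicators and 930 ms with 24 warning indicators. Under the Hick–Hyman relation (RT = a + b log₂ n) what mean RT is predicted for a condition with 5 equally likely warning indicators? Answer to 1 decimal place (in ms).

555.5 ms

Fit slope and intercept:
  b = (930 − 599) / (log₂ 24 − log₂ 6) = 331 / (4.5850 − 2.5850) = 165.500 ms/bit
  a = 599 − 165.500 × 2.5850 = 171.189 ms
Then RT(5) = 171.189 + 165.500 × log₂ 5 = 171.189 + 165.500 × 2.3219 ≈ 555.468 ms.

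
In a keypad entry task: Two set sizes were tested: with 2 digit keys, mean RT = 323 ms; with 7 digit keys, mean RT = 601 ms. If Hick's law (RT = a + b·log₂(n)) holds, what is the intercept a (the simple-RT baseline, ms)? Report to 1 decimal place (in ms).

b = (RT₂ − RT₁)/(log₂ n₂ − log₂ n₁) = (601 − 323)/(2.8074 − 1) = 153.816 ms/bit.
Intercept: a = 323 − 153.816·log₂(2) = 169.184 ms.

169.2 ms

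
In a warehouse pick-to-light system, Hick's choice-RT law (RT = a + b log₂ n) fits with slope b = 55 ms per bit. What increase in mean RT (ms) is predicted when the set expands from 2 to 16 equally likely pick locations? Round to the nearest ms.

165 ms

The intercept a cancels: ΔRT = b·(log₂ n₂ − log₂ n₁) = b·log₂(n₂/n₁).
log₂(16) − log₂(2) = log₂(16/2) = log₂(8) = 3.
ΔRT = 55 × 3.0000 = 165.000 ms.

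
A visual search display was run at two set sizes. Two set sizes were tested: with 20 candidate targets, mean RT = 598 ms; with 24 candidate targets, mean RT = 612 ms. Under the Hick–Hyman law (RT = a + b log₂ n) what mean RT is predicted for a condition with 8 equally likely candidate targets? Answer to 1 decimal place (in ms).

527.6 ms

Fit slope and intercept:
  b = (612 − 598) / (log₂ 24 − log₂ 20) = 14 / (4.5850 − 4.3219) = 53.225 ms/bit
  a = 598 − 53.225 × 4.3219 = 367.965 ms
Then RT(8) = 367.965 + 53.225 × log₂ 8 = 367.965 + 53.225 × 3 ≈ 527.640 ms.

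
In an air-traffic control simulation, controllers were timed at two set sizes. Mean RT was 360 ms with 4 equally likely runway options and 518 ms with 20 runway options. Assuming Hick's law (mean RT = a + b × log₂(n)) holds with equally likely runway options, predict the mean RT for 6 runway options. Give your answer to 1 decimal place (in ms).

399.8 ms

Solve the two-equation system in a and b:
  b = (518 − 360) / (log₂ 20 − log₂ 4) = 158 / (4.3219 − 2) = 68.047 ms/bit
  a = 360 − 68.047 × 2 = 223.906 ms
Then RT(6) = 223.906 + 68.047 × log₂ 6 = 223.906 + 68.047 × 2.5850 ≈ 399.805 ms.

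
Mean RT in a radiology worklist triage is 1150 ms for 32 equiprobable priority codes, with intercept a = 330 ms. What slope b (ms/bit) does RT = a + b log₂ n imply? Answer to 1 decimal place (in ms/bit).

164.0 ms/bit

32 alternatives carry log₂ 32 = 5 bits; the choice cost is 1150 − 330 = 820 ms, so b = 820/5 = 164.000 ms/bit.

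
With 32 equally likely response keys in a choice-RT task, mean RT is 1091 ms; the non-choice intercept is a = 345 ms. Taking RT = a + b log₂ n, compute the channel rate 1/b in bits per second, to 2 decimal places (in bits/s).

6.70 bits/s

Choice component = 1091 − 345 = 746 ms over log₂(32) = 5 bits.
b = 746 / 5 = 149.200 ms/bit, so 1/b = 6.702 bits/s.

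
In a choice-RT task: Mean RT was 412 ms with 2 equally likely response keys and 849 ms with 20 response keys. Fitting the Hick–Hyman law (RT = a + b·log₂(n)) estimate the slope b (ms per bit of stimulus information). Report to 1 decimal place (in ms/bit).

The slope on a log₂ axis is (849 − 412) / (4.3219 − 1) = 131.550 ms/bit.

131.6 ms/bit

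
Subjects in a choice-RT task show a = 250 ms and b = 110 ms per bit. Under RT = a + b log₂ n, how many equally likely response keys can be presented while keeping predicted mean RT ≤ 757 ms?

24

110·log₂ n ≤ 757 − 250 = 507, giving log₂ n ≤ 4.6091 and n ≤ 24.405. The largest whole number is 24.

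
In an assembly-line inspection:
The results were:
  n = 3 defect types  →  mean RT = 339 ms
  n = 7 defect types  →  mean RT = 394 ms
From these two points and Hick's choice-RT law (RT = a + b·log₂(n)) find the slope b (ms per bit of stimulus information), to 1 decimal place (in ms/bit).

b = (RT₂ − RT₁)/(log₂ n₂ − log₂ n₁) = (394 − 339)/(2.8074 − 1.5850) = 44.994 ms/bit.

45.0 ms/bit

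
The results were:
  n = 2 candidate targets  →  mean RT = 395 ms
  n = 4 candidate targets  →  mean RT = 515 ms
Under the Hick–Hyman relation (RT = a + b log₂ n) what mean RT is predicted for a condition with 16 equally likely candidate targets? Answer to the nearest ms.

755 ms

Fit slope and intercept:
  b = (515 − 395) / (log₂ 4 − log₂ 2) = 120 / (2 − 1) = 120 ms/bit
  a = 395 − 120 × 1 = 275 ms
Then RT(16) = 275 + 120 × log₂ 16 = 275 + 120 × 4 ≈ 755.000 ms.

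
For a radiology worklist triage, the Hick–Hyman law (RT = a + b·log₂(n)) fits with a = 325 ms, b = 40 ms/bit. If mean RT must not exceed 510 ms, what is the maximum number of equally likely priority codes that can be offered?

24

40·log₂ n ≤ 510 − 325 = 185, giving log₂ n ≤ 4.6250 and n ≤ 24.675. The largest whole number is 24.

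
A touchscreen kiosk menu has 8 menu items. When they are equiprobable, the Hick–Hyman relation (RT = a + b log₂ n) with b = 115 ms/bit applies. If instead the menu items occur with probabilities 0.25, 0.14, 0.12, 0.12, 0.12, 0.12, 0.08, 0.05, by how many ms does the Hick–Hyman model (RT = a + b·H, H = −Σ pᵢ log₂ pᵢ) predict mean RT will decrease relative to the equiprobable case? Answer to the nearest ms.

15 ms

Equiprobable entropy H₀ = log₂ 8 = 3.0000 bits.
Skewed entropy H = −Σ pᵢ log₂ pᵢ = 2.8730 bits.
ΔRT = b·(H₀ − H) = 115 × 0.1270 = 14.61 ms.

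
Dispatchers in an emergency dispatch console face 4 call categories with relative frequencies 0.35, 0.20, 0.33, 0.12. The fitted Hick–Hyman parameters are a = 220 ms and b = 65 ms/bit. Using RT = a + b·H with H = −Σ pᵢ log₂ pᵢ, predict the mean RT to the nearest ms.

343 ms

H = 0.35·log₂(1/0.35) + 0.20·log₂(1/0.20) + 0.33·log₂(1/0.33) + 0.12·log₂(1/0.12) = 1.8894 bits.
RT = 220 + 65 × 1.8894 = 342.81 ms.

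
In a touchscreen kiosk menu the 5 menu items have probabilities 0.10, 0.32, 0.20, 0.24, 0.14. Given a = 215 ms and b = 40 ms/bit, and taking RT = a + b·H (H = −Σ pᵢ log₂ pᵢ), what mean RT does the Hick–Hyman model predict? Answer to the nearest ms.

304 ms

Entropy contributions −pᵢ log₂ pᵢ: 0.3322, 0.5260, 0.4644, 0.4941, 0.3971; sum H = 2.2139 bits.
RT = a + bH = 215 + 40·2.2139 = 303.55 ms.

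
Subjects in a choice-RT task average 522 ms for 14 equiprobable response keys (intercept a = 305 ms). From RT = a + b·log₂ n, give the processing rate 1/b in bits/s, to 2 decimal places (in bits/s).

17.55 bits/s

Choice component = 522 − 305 = 217 ms over log₂(14) = 3.8074 bits.
b = 217 / 3.8074 = 56.995 ms/bit, so 1/b = 17.545 bits/s.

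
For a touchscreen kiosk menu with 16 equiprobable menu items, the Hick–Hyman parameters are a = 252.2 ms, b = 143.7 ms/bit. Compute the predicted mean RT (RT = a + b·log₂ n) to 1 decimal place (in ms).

827.0 ms

log₂(16) = 4 bits, so RT = 252.2 + 143.7 × 4 ≈ 827.000 ms.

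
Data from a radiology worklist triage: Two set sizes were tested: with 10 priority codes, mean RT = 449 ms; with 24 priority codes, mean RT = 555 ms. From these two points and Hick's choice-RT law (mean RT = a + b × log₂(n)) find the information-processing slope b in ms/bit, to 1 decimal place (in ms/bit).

The slope on a log₂ axis is (555 − 449) / (4.5850 − 3.3219) = 83.925 ms/bit.

83.9 ms/bit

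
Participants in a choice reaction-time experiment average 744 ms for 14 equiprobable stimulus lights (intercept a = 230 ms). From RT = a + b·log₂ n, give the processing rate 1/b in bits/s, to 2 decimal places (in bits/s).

7.41 bits/s

b = (744 − 230)/log₂ 14 = 514/3.8074 = 135.002 ms per bit = 0.13500 s/bit; the reciprocal is 7.407 bits/s.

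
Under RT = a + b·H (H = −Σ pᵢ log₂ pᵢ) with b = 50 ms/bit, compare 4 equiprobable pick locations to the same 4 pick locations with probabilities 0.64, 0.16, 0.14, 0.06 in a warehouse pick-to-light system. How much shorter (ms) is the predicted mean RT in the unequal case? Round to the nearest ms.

26 ms

The RT saving is b·ΔH. Equiprobable H₀ = log₂(4) = 2.0000 bits; with the given probabilities H = 1.4757 bits.
b·(H₀ − H) = 50 × (2.0000 − 1.4757) = 26.21 ms.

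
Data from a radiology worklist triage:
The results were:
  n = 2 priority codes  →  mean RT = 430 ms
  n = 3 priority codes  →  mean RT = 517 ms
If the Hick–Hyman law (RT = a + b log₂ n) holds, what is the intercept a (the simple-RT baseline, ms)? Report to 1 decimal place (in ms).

Slope: b = (517 − 430) / (log₂ 3 − log₂ 2) = 87/0.5850 = 148.727 ms/bit.
Intercept: a = 430 − 148.727·log₂(2) = 281.273 ms.

281.3 ms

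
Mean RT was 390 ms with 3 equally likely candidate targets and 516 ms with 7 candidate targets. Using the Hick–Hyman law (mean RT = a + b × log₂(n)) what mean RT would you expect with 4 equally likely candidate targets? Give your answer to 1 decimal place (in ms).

432.8 ms

With log₂ n on the abscissa the relation is linear; from the two conditions:
  b = (516 − 390) / (log₂ 7 − log₂ 3) = 126 / (2.8074 − 1.5850) = 103.077 ms/bit
  a = 390 − 103.077 × 1.5850 = 226.628 ms
Then RT(4) = 226.628 + 103.077 × log₂ 4 = 226.628 + 103.077 × 2 ≈ 432.781 ms.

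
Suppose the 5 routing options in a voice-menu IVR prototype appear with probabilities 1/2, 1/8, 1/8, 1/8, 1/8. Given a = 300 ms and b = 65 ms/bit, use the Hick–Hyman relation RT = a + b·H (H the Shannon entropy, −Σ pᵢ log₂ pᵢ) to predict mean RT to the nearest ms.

430 ms

H = −Σ pᵢ log₂ pᵢ = 0.5·1 + 0.125·3 + 0.125·3 + 0.125·3 + 0.125·3 = 2.000 bits.
RT = 300 + 65 × 2.000 = 430.00 ms.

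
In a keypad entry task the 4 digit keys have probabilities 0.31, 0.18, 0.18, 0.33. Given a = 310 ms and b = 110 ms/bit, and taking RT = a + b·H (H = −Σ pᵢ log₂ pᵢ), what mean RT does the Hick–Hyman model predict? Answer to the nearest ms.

H = 0.31·log₂(1/0.31) + 0.18·log₂(1/0.18) + 0.18·log₂(1/0.18) + 0.33·log₂(1/0.33) = 1.9422 bits.
RT = 310 + 110 × 1.9422 = 523.65 ms.

524 ms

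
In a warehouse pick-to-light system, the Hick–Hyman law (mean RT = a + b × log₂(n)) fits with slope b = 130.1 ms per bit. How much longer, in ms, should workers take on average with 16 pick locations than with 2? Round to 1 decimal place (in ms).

390.3 ms

The intercept a cancels: ΔRT = b·(log₂ n₂ − log₂ n₁) = b·log₂(n₂/n₁).
log₂(16) − log₂(2) = log₂(16/2) = log₂(8) = 3.
ΔRT = 130.1 × 3.0000 = 390.300 ms.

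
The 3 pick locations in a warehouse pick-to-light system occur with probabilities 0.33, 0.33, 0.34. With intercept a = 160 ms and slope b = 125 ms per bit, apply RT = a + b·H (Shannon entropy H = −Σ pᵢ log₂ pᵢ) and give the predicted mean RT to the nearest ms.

H = 0.33·log₂(1/0.33) + 0.33·log₂(1/0.33) + 0.34·log₂(1/0.34) = 1.5848 bits.
RT = 160 + 125 × 1.5848 = 358.10 ms.

358 ms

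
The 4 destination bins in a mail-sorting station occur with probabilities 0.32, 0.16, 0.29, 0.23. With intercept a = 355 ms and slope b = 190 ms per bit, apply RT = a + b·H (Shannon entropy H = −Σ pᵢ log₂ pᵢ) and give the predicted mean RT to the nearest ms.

726 ms

H = 0.32·log₂(1/0.32) + 0.16·log₂(1/0.16) + 0.29·log₂(1/0.29) + 0.23·log₂(1/0.23) = 1.9546 bits.
RT = 355 + 190 × 1.9546 = 726.38 ms.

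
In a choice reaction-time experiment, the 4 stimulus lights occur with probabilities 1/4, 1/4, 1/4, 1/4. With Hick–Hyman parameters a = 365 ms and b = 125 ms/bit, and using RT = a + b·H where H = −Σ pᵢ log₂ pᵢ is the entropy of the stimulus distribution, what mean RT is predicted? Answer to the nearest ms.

615 ms

Each term −pᵢ log₂ pᵢ: 0.25·2 + 0.25·2 + 0.25·2 + 0.25·2; summed, H = 2.000 bits.
Mean RT = a + bH = 365 + 125·2.000 = 615.00 ms.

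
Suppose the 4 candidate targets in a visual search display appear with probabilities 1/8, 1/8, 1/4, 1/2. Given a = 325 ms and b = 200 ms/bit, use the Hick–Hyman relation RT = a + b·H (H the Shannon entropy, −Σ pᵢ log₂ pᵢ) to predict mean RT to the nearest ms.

H = −Σ pᵢ log₂ pᵢ = 0.125·3 + 0.125·3 + 0.25·2 + 0.5·1 = 1.750 bits.
RT = 325 + 200 × 1.750 = 675.00 ms.

675 ms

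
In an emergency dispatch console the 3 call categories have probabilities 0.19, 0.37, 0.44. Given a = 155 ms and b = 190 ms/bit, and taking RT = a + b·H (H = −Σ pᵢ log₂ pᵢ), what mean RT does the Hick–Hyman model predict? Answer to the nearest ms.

Entropy contributions −pᵢ log₂ pᵢ: 0.4552, 0.5307, 0.5211; sum H = 1.5071 bits.
RT = a + bH = 155 + 190·1.5071 = 441.35 ms.

441 ms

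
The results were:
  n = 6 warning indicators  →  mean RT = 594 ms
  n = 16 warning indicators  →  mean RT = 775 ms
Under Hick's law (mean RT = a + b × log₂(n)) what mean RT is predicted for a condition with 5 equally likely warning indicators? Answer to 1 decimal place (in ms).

Solve the two-equation system in a and b:
  b = (775 − 594) / (log₂ 16 − log₂ 6) = 181 / (4 − 2.5850) = 127.912 ms/bit
  a = 594 − 127.912 × 2.5850 = 263.353 ms
Then RT(5) = 263.353 + 127.912 × log₂ 5 = 263.353 + 127.912 × 2.3219 ≈ 560.355 ms.

560.4 ms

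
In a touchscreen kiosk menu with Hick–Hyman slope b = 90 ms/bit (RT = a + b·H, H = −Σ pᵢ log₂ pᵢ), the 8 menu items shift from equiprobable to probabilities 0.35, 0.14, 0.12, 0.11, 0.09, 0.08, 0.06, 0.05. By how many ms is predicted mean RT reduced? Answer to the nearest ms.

26 ms

Equiprobable entropy H₀ = log₂ 8 = 3.0000 bits.
Skewed entropy H = −Σ pᵢ log₂ pᵢ = 2.7084 bits.
ΔRT = b·(H₀ − H) = 90 × 0.2916 = 26.25 ms.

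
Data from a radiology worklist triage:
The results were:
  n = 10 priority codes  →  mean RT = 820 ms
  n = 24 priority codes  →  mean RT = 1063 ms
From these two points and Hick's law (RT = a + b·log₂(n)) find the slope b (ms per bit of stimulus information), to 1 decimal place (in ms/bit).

Slope: b = (1063 − 820) / (log₂ 24 − log₂ 10) = 243/1.2630 = 192.394 ms/bit.

192.4 ms/bit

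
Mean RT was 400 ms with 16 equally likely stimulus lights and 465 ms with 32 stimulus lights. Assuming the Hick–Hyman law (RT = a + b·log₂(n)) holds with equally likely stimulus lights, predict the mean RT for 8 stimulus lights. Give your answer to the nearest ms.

Solve the two-equation system in a and b:
  b = (465 − 400) / (log₂ 32 − log₂ 16) = 65 / (5 − 4) = 65 ms/bit
  a = 400 − 65 × 4 = 140 ms
Then RT(8) = 140 + 65 × log₂ 8 = 140 + 65 × 3 ≈ 335.000 ms.

335 ms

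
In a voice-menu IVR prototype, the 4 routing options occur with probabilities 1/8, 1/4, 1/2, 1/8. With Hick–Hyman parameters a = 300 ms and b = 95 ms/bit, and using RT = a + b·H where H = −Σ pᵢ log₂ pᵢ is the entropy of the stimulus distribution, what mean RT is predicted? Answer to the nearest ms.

466 ms

H = −Σ pᵢ log₂ pᵢ = 0.125·3 + 0.25·2 + 0.5·1 + 0.125·3 = 1.750 bits.
RT = 300 + 95 × 1.750 = 466.25 ms.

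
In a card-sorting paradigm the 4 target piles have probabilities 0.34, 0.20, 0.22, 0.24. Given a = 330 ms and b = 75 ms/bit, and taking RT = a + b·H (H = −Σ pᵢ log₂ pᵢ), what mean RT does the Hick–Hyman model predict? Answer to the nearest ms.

478 ms

Entropy contributions −pᵢ log₂ pᵢ: 0.5292, 0.4644, 0.4806, 0.4941; sum H = 1.9683 bits.
RT = a + bH = 330 + 75·1.9683 = 477.62 ms.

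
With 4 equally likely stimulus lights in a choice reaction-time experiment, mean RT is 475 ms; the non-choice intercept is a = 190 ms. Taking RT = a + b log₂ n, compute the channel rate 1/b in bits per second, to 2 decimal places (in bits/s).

Choice component = 475 − 190 = 285 ms over log₂(4) = 2 bits.
b = 285 / 2 = 142.500 ms/bit, so 1/b = 7.018 bits/s.

7.02 bits/s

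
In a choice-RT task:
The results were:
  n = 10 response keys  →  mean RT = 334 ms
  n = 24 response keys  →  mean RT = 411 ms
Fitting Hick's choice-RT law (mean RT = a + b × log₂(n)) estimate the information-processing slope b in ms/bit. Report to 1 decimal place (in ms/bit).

61.0 ms/bit

The slope on a log₂ axis is (411 − 334) / (4.5850 − 3.3219) = 60.964 ms/bit.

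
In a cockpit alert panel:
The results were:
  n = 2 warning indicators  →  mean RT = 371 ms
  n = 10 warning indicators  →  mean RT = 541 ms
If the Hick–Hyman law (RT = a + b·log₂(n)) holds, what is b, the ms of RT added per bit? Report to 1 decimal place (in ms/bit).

Slope: b = (541 − 371) / (log₂ 10 − log₂ 2) = 170/2.3219 = 73.215 ms/bit.

73.2 ms/bit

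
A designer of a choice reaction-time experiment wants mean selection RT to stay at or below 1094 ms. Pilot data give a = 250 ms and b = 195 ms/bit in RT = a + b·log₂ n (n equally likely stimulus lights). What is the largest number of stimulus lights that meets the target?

20

Set 250 + 195·log₂ n ≤ 1094 → log₂ n ≤ (1094 − 250)/195 = 4.3282.
So n ≤ 2^4.3282 = 20.087; the largest integer n is 20.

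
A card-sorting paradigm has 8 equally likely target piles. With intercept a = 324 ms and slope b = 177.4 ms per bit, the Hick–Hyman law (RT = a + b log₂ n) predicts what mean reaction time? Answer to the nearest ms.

log₂(8) = 3 bits, so RT = 324 + 177.4 × 3 ≈ 856.200 ms.

856 ms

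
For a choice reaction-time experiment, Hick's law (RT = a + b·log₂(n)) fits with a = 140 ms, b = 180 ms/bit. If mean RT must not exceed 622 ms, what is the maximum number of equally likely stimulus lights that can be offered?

6

Information budget: (622 − 140)/180 = 2.6778 bits, so n ≤ 2^2.6778 = 6.399 → at most 6.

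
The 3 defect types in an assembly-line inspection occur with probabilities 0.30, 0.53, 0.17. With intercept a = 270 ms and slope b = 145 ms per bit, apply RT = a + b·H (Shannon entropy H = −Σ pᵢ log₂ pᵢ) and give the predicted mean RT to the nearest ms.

479 ms

H = 0.30·log₂(1/0.30) + 0.53·log₂(1/0.53) + 0.17·log₂(1/0.17) = 1.4411 bits.
RT = 270 + 145 × 1.4411 = 478.96 ms.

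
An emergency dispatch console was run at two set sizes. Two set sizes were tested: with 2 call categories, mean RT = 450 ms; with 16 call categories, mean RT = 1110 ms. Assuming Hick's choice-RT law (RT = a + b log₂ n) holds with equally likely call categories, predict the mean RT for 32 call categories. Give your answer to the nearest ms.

RT is linear in log₂ n, so two points fix the line:
  b = (1110 − 450) / (log₂ 16 − log₂ 2) = 660 / (4 − 1) = 220 ms/bit
  a = 450 − 220 × 1 = 230 ms
Then RT(32) = 230 + 220 × log₂ 32 = 230 + 220 × 5 ≈ 1330.000 ms.

1330 ms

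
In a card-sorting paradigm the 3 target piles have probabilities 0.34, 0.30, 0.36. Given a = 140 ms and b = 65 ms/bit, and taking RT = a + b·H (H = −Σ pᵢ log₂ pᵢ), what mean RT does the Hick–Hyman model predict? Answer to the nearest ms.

H = 0.34·log₂(1/0.34) + 0.30·log₂(1/0.30) + 0.36·log₂(1/0.36) = 1.5809 bits.
RT = 140 + 65 × 1.5809 = 242.76 ms.

243 ms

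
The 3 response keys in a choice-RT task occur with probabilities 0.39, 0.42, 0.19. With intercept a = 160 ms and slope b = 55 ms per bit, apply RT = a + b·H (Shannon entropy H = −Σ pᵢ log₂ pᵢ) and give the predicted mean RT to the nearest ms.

Entropy contributions −pᵢ log₂ pᵢ: 0.5298, 0.5256, 0.4552; sum H = 1.5107 bits.
RT = a + bH = 160 + 55·1.5107 = 243.09 ms.

243 ms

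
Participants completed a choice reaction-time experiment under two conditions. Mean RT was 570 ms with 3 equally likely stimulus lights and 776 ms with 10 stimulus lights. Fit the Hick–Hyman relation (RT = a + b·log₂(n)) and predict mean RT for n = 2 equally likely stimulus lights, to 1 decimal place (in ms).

RT is linear in log₂ n, so two points fix the line:
  b = (776 − 570) / (log₂ 10 − log₂ 3) = 206 / (3.3219 − 1.5850) = 118.598 ms/bit
  a = 570 − 118.598 × 1.5850 = 382.027 ms
Then RT(2) = 382.027 + 118.598 × log₂ 2 = 382.027 + 118.598 × 1 ≈ 500.625 ms.

500.6 ms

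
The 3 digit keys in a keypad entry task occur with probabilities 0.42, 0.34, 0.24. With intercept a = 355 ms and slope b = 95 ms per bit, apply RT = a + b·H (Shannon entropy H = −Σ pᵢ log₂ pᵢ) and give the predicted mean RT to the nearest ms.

502 ms

Entropy contributions −pᵢ log₂ pᵢ: 0.5256, 0.5292, 0.4941; sum H = 1.5490 bits.
RT = a + bH = 355 + 95·1.5490 = 502.15 ms.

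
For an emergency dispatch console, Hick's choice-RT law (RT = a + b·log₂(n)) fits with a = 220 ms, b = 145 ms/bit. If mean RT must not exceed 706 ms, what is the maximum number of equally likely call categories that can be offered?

Set 220 + 145·log₂ n ≤ 706 → log₂ n ≤ (706 − 220)/145 = 3.3517.
So n ≤ 2^3.3517 = 10.209; the largest integer n is 10.

10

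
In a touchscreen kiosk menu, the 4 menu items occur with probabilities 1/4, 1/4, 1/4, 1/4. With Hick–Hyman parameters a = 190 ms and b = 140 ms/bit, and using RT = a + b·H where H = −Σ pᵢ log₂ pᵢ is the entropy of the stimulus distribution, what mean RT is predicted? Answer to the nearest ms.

Each term −pᵢ log₂ pᵢ: 0.25·2 + 0.25·2 + 0.25·2 + 0.25·2; summed, H = 2.000 bits.
Mean RT = a + bH = 190 + 140·2.000 = 470.00 ms.

470 ms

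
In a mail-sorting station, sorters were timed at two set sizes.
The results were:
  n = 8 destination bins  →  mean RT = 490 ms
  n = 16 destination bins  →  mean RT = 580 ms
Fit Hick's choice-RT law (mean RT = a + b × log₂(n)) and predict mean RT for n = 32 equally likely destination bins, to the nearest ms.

Fit slope and intercept:
  b = (580 − 490) / (log₂ 16 − log₂ 8) = 90 / (4 − 3) = 90 ms/bit
  a = 490 − 90 × 3 = 220 ms
Then RT(32) = 220 + 90 × log₂ 32 = 220 + 90 × 5 ≈ 670.000 ms.

670 ms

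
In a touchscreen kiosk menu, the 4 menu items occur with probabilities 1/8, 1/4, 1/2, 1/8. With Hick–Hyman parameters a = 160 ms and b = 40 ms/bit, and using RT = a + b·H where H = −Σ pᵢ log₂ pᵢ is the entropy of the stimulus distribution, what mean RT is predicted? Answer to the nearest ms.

Each term −pᵢ log₂ pᵢ: 0.125·3 + 0.25·2 + 0.5·1 + 0.125·3; summed, H = 1.750 bits.
Mean RT = a + bH = 160 + 40·1.750 = 230.00 ms.

230 ms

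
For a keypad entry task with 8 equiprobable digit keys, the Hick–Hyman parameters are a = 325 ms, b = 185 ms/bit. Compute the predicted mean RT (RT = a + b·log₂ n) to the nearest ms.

880 ms

log₂(8) = 3 bits, so RT = 325 + 185 × 3 ≈ 880.000 ms.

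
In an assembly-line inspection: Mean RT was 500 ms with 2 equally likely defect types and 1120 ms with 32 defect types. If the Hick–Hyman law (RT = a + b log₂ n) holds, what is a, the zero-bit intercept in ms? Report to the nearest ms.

b = (RT₂ − RT₁)/(log₂ n₂ − log₂ n₁) = (1120 − 500)/(5 − 1) = 155 ms/bit.
Intercept: a = 500 − 155·log₂(2) = 345.000 ms.

345 ms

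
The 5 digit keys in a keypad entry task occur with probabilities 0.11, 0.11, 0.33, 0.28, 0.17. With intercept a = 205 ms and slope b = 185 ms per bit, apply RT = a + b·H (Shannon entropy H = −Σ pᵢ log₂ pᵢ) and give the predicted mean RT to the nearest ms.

608 ms

H = 0.11·log₂(1/0.11) + 0.11·log₂(1/0.11) + 0.33·log₂(1/0.33) + 0.28·log₂(1/0.28) + 0.17·log₂(1/0.17) = 2.1772 bits.
RT = 205 + 185 × 2.1772 = 607.78 ms.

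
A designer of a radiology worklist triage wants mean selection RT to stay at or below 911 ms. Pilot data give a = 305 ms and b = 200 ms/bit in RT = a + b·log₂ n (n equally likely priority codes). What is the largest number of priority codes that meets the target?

Set 305 + 200·log₂ n ≤ 911 → log₂ n ≤ (911 − 305)/200 = 3.0300.
So n ≤ 2^3.0300 = 8.168; the largest integer n is 8.

8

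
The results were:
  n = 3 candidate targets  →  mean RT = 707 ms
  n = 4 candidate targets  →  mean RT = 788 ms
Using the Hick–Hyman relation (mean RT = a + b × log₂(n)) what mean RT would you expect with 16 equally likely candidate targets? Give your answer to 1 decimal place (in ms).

1178.3 ms

Fit slope and intercept:
  b = (788 − 707) / (log₂ 4 − log₂ 3) = 81 / (2 − 1.5850) = 195.163 ms/bit
  a = 707 − 195.163 × 1.5850 = 397.674 ms
Then RT(16) = 397.674 + 195.163 × log₂ 16 = 397.674 + 195.163 × 4 ≈ 1178.326 ms.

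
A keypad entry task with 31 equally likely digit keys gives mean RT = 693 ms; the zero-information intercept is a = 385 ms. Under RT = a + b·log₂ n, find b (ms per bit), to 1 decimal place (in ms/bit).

31 alternatives carry log₂ 31 = 4.9542 bits; the choice cost is 693 − 385 = 308 ms, so b = 308/4.9542 = 62.170 ms/bit.

62.2 ms/bit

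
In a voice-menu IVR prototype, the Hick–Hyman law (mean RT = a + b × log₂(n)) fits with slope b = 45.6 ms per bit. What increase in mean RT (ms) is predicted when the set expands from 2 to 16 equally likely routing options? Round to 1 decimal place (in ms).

The intercept a cancels: ΔRT = b·(log₂ n₂ − log₂ n₁) = b·log₂(n₂/n₁).
log₂(16) − log₂(2) = log₂(16/2) = log₂(8) = 3.
ΔRT = 45.6 × 3.0000 = 136.800 ms.

136.8 ms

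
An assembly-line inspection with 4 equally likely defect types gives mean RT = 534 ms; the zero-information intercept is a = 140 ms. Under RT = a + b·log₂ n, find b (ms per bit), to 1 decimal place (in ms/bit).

log₂(4) = 2 bits.
b = (RT − a)/log₂ n = (534 − 140) / 2 = 197.000 ms/bit.

197.0 ms/bit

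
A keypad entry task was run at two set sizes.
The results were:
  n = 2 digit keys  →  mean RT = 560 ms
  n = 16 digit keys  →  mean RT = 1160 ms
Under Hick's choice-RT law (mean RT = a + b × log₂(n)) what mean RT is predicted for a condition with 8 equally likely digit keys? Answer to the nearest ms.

960 ms

Fit slope and intercept:
  b = (1160 − 560) / (log₂ 16 − log₂ 2) = 600 / (4 − 1) = 200 ms/bit
  a = 560 − 200 × 1 = 360 ms
Then RT(8) = 360 + 200 × log₂ 8 = 360 + 200 × 3 ≈ 960.000 ms.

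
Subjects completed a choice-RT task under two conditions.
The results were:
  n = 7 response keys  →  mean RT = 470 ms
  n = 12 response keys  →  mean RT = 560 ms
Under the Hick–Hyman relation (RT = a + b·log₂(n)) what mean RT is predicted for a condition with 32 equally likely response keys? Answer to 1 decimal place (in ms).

723.8 ms

With log₂ n on the abscissa the relation is linear; from the two conditions:
  b = (560 − 470) / (log₂ 12 − log₂ 7) = 90 / (3.5850 − 2.8074) = 115.740 ms/bit
  a = 470 − 115.740 × 2.8074 = 145.078 ms
Then RT(32) = 145.078 + 115.740 × log₂ 32 = 145.078 + 115.740 × 5 ≈ 723.776 ms.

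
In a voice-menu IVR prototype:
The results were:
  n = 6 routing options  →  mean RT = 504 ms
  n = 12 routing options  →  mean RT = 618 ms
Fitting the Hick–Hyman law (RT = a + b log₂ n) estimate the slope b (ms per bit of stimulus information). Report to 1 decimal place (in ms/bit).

The slope on a log₂ axis is (618 − 504) / (3.5850 − 2.5850) = 114.000 ms/bit.

114.0 ms/bit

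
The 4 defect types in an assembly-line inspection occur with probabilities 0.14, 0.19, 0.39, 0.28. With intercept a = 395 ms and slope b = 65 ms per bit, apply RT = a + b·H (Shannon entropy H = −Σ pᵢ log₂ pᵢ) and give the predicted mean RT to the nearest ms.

H = 0.14·log₂(1/0.14) + 0.19·log₂(1/0.19) + 0.39·log₂(1/0.39) + 0.28·log₂(1/0.28) = 1.8964 bits.
RT = 395 + 65 × 1.8964 = 518.26 ms.

518 ms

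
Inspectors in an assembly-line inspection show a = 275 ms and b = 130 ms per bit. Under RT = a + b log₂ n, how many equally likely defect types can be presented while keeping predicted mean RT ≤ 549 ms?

Set 275 + 130·log₂ n ≤ 549 → log₂ n ≤ (549 − 275)/130 = 2.1077.
So n ≤ 2^2.1077 = 4.310; the largest integer n is 4.

4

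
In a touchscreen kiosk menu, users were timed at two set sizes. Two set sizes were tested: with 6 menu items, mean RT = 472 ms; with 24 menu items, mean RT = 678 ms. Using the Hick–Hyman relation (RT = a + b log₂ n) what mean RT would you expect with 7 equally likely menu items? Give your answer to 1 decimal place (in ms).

Fit slope and intercept:
  b = (678 − 472) / (log₂ 24 − log₂ 6) = 206 / (4.5850 − 2.5850) = 103.000 ms/bit
  a = 472 − 103.000 × 2.5850 = 205.749 ms
Then RT(7) = 205.749 + 103.000 × log₂ 7 = 205.749 + 103.000 × 2.8074 ≈ 494.906 ms.

494.9 ms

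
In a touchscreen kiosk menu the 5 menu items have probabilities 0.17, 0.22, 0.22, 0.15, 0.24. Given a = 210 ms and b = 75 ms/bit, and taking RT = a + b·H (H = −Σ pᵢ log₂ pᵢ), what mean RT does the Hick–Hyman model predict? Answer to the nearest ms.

Entropy contributions −pᵢ log₂ pᵢ: 0.4346, 0.4806, 0.4806, 0.4105, 0.4941; sum H = 2.3004 bits.
RT = a + bH = 210 + 75·2.3004 = 382.53 ms.

383 ms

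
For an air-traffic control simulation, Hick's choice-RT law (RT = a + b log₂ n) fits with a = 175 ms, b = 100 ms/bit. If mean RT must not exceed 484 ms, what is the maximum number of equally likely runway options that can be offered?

8

100·log₂ n ≤ 484 − 175 = 309, giving log₂ n ≤ 3.0900 and n ≤ 8.515. The largest whole number is 8.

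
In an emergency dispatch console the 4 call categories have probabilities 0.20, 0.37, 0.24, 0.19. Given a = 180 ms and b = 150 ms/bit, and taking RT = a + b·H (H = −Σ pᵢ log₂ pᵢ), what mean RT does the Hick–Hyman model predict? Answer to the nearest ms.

472 ms

Entropy contributions −pᵢ log₂ pᵢ: 0.4644, 0.5307, 0.4941, 0.4552; sum H = 1.9445 bits.
RT = a + bH = 180 + 150·1.9445 = 471.67 ms.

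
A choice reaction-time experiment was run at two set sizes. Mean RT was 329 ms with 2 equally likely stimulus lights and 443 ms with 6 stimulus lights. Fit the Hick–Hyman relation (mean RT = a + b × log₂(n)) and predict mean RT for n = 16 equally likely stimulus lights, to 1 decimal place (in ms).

RT is linear in log₂ n, so two points fix the line:
  b = (443 − 329) / (log₂ 6 − log₂ 2) = 114 / (2.5850 − 1) = 71.926 ms/bit
  a = 329 − 71.926 × 1 = 257.074 ms
Then RT(16) = 257.074 + 71.926 × log₂ 16 = 257.074 + 71.926 × 4 ≈ 544.778 ms.

544.8 ms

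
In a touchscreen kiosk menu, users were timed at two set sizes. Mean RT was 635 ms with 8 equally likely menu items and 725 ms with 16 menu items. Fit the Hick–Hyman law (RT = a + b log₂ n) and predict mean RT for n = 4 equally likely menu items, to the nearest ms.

With log₂ n on the abscissa the relation is linear; from the two conditions:
  b = (725 − 635) / (log₂ 16 − log₂ 8) = 90 / (4 − 3) = 90 ms/bit
  a = 635 − 90 × 3 = 365 ms
Then RT(4) = 365 + 90 × log₂ 4 = 365 + 90 × 2 ≈ 545.000 ms.

545 ms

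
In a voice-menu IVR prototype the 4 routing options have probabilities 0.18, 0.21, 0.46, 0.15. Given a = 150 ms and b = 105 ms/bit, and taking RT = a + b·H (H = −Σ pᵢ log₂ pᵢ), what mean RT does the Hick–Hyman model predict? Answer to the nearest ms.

Entropy contributions −pᵢ log₂ pᵢ: 0.4453, 0.4728, 0.5153, 0.4105; sum H = 1.8440 bits.
RT = a + bH = 150 + 105·1.8440 = 343.62 ms.

344 ms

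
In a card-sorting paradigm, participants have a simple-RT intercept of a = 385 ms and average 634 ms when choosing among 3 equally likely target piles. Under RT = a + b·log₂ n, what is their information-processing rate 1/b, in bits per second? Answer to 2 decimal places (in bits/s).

6.37 bits/s

b = (634 − 385)/log₂ 3 = 249/1.5850 = 157.102 ms per bit = 0.15710 s/bit; the reciprocal is 6.365 bits/s.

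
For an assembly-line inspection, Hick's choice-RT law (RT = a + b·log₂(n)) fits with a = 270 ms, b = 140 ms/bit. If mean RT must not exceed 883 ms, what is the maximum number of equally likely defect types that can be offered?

20

Information budget: (883 − 270)/140 = 4.3786 bits, so n ≤ 2^4.3786 = 20.801 → at most 20.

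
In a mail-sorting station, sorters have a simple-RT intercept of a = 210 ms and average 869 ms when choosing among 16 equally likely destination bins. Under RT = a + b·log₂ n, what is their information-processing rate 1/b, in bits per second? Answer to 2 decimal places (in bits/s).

b = (869 − 210)/log₂ 16 = 659/4 = 164.750 ms per bit = 0.16475 s/bit; the reciprocal is 6.070 bits/s.

6.07 bits/s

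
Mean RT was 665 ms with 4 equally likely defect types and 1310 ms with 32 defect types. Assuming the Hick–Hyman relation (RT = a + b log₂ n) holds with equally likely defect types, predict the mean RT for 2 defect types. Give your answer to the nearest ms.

Fit slope and intercept:
  b = (1310 − 665) / (log₂ 32 − log₂ 4) = 645 / (5 − 2) = 215 ms/bit
  a = 665 − 215 × 2 = 235 ms
Then RT(2) = 235 + 215 × log₂ 2 = 235 + 215 × 1 ≈ 450.000 ms.

450 ms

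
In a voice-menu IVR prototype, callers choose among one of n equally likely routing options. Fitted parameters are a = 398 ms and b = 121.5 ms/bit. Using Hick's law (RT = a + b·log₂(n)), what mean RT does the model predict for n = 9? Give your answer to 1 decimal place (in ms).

783.1 ms

log₂(9) = 3.1699 bits, so RT = 398 + 121.5 × 3.1699 ≈ 783.146 ms.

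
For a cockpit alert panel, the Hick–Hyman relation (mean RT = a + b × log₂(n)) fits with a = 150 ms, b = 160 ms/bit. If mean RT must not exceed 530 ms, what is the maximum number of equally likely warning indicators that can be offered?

160·log₂ n ≤ 530 − 150 = 380, giving log₂ n ≤ 2.3750 and n ≤ 5.187. The largest whole number is 5.

5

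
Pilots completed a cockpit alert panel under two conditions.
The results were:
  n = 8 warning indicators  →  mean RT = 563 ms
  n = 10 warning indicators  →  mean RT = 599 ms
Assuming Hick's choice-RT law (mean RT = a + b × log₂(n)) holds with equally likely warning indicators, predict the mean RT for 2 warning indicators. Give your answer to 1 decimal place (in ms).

339.3 ms

Fit slope and intercept:
  b = (599 − 563) / (log₂ 10 − log₂ 8) = 36 / (3.3219 − 3) = 111.826 ms/bit
  a = 563 − 111.826 × 3 = 227.521 ms
Then RT(2) = 227.521 + 111.826 × log₂ 2 = 227.521 + 111.826 × 1 ≈ 339.348 ms.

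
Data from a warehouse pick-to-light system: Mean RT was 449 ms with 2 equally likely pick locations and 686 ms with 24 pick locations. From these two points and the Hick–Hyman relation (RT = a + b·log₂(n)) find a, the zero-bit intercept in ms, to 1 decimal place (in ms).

Slope: b = (686 − 449) / (log₂ 24 − log₂ 2) = 237/3.5850 = 66.109 ms/bit.
a = RT₁ − b·log₂ n₁ = 449 − 66.109 × 1 = 382.891 ms.

382.9 ms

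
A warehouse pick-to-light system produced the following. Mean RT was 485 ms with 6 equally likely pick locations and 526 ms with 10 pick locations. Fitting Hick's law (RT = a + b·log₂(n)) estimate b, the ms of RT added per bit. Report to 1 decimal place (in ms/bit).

55.6 ms/bit

The slope on a log₂ axis is (526 − 485) / (3.3219 − 2.5850) = 55.634 ms/bit.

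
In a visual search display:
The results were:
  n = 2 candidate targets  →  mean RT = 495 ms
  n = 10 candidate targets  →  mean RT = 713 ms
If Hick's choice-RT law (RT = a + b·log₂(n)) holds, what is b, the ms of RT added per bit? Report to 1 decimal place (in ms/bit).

Slope: b = (713 − 495) / (log₂ 10 − log₂ 2) = 218/2.3219 = 93.887 ms/bit.

93.9 ms/bit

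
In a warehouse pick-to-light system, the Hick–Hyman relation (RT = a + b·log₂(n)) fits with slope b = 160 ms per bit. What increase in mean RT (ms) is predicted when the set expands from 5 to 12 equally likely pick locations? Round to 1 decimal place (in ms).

202.1 ms

ΔRT = (a + b log₂ n₂) − (a + b log₂ n₁) = b·(log₂ n₂ − log₂ n₁).
log₂(12) − log₂(5) = 3.5850 − 2.3219 = 1.2630.
ΔRT = 160 × 1.2630 = 202.086 ms.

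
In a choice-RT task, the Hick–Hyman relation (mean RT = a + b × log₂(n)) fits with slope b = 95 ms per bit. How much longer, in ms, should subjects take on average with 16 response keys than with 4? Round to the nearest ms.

190 ms

Only the slope matters, since a is common to both: ΔRT = b·log₂(n₂/n₁).
log₂(16) − log₂(4) = log₂(16/4) = log₂(4) = 2.
ΔRT = 95 × 2.0000 = 190.000 ms.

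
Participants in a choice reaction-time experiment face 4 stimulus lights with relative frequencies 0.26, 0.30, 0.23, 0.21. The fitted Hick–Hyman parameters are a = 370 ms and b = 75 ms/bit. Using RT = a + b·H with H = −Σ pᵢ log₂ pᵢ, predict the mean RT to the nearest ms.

519 ms

H = 0.26·log₂(1/0.26) + 0.30·log₂(1/0.30) + 0.23·log₂(1/0.23) + 0.21·log₂(1/0.21) = 1.9869 bits.
RT = 370 + 75 × 1.9869 = 519.02 ms.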